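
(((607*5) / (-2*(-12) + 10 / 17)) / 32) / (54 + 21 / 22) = 51595 / 735072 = 0.07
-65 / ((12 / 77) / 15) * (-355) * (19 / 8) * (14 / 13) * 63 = 5725999125 / 16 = 357874945.31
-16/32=-1/2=-0.50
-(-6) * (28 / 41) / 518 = 12 / 1517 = 0.01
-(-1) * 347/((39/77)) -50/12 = 53113/78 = 680.94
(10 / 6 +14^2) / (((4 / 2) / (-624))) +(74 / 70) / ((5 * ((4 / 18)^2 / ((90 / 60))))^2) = -3451447187 / 56000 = -61632.99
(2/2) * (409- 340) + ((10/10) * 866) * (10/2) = 4399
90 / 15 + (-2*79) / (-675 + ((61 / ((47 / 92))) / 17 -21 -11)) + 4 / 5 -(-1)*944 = 2659453084 / 2796405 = 951.03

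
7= 7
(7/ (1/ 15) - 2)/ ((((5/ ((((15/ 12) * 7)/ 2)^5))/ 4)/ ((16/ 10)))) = 216390125/ 1024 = 211318.48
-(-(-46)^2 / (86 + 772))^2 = -1119364 / 184041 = -6.08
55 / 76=0.72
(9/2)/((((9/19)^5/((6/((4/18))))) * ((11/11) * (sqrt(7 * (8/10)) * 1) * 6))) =2476099 * sqrt(35)/40824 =358.83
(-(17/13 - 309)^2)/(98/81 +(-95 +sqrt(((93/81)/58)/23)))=1009.75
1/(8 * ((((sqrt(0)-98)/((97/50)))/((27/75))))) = -873/980000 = -0.00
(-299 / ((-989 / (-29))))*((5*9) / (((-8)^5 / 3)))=50895 / 1409024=0.04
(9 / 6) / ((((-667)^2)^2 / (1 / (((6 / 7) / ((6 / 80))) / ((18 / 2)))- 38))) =-8931 / 31668195571360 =-0.00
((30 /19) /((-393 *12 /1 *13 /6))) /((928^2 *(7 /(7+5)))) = -15 /48764328704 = -0.00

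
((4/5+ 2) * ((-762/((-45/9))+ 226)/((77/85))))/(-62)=-2924/155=-18.86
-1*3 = -3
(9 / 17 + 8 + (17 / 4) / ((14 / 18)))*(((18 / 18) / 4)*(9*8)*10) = 299745 / 119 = 2518.87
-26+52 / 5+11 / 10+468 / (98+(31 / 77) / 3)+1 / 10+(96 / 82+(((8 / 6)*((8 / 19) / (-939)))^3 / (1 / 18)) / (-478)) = -160084077769424612818156 / 18921822267878574561765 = -8.46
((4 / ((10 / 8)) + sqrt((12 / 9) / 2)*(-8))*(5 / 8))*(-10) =-20 + 50*sqrt(6) / 3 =20.82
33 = 33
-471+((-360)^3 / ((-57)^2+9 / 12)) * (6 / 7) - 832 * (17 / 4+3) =-570490493 / 30331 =-18808.83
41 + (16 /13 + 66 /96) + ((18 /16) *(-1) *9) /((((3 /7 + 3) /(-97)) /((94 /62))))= 12308411 /25792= 477.22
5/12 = 0.42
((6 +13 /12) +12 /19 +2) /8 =2215 /1824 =1.21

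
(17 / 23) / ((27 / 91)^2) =140777 / 16767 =8.40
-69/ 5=-13.80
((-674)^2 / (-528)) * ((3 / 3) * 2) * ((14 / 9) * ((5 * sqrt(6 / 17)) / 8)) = -3974915 * sqrt(102) / 40392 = -993.88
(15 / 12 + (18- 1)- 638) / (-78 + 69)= 68.86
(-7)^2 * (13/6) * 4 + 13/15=6383/15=425.53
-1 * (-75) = 75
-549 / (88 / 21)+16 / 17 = -194585 / 1496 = -130.07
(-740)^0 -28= -27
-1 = -1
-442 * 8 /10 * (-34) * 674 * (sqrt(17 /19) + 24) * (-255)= -49590957312 - 2066289888 * sqrt(323) /19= -51545471874.44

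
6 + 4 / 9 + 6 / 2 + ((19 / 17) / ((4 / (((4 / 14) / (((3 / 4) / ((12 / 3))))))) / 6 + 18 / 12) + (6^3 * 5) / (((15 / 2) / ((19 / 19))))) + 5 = 754238 / 4743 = 159.02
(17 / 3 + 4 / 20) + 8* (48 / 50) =13.55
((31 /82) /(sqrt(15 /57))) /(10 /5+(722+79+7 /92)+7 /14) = 1426 * sqrt(95) /15155445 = 0.00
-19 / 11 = -1.73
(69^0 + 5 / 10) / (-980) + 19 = 37237 / 1960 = 19.00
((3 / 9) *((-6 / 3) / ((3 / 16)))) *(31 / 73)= -992 / 657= -1.51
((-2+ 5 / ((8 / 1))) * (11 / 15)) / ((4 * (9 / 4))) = -121 / 1080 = -0.11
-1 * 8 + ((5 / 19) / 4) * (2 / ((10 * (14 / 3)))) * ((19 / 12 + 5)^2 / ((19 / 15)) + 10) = -2547323 / 323456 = -7.88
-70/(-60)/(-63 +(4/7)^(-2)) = -8/411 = -0.02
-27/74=-0.36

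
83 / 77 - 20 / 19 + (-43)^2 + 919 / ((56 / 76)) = 9059597 / 2926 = 3096.24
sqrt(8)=2 * sqrt(2)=2.83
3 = 3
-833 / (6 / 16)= -6664 / 3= -2221.33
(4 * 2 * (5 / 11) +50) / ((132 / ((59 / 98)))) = 17405 / 71148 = 0.24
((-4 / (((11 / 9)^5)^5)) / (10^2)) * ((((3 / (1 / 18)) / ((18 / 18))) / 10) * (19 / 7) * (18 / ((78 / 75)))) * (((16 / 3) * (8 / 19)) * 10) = -14886332672778255280739883264 / 9859582408483418705806552841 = -1.51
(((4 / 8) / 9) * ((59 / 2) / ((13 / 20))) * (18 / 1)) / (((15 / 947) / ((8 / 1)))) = 893968 / 39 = 22922.26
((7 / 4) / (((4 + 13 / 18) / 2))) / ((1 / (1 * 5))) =63 / 17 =3.71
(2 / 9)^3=8 / 729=0.01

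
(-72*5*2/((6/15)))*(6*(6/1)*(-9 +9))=0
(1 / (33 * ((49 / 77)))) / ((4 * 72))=0.00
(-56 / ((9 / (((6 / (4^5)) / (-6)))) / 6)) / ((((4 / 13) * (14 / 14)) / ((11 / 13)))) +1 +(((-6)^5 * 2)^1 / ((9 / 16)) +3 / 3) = -27645.90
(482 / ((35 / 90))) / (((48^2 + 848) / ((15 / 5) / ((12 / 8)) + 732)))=796023 / 2758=288.62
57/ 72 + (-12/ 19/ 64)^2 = 219515/ 277248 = 0.79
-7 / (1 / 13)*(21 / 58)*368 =-351624 / 29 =-12124.97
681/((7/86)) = 58566/7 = 8366.57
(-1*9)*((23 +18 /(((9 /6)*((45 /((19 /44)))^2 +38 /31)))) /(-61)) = 12580627527 /3707156599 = 3.39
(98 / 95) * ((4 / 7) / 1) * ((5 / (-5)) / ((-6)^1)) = 28 / 285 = 0.10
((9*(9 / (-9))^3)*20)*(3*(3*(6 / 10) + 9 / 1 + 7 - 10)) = -4212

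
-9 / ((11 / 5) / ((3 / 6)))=-45 / 22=-2.05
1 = 1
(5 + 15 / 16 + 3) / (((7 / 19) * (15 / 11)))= 17.79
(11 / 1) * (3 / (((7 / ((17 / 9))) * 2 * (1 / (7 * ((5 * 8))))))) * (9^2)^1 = 100980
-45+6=-39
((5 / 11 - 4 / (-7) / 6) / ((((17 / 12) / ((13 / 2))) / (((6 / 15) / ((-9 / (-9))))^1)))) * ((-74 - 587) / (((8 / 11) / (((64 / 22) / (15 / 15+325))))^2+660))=-0.09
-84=-84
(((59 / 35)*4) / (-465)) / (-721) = 0.00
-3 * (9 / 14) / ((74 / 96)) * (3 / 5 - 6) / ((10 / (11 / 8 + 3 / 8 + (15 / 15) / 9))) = 16281 / 6475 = 2.51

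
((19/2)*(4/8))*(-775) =-14725/4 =-3681.25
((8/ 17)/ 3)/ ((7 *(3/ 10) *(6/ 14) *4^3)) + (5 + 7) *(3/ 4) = 16529/ 1836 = 9.00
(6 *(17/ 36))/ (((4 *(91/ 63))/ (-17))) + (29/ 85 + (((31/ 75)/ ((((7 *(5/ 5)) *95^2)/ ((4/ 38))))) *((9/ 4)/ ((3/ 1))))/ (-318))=-67446027700327/ 8435644035000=-8.00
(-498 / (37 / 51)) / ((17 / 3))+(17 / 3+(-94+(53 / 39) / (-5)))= -1513276 / 7215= -209.74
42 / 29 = 1.45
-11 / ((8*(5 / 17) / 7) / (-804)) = 263109 / 10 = 26310.90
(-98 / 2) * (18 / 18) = -49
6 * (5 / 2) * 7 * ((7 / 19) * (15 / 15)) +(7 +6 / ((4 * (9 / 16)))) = 2756 / 57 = 48.35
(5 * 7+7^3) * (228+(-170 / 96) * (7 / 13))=8925651 / 104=85823.57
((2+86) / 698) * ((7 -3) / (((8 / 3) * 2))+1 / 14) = 253 / 2443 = 0.10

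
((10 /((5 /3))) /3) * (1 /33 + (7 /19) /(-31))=716 /19437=0.04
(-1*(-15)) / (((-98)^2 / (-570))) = -4275 / 4802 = -0.89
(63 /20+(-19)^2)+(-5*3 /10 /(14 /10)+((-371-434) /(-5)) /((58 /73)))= 565.72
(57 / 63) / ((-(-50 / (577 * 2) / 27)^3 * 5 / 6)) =143681988082482 / 546875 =262732778.21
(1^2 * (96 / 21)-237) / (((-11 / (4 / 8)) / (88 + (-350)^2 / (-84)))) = -14477.48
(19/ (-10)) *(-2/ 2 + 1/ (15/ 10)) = 19/ 30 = 0.63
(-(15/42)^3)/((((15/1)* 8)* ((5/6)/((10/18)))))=-25/98784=-0.00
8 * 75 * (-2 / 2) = -600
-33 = -33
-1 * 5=-5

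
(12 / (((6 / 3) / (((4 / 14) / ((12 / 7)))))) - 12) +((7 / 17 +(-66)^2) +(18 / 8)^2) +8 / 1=1185505 / 272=4358.47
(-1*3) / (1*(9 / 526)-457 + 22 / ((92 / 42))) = 36294 / 5407073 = 0.01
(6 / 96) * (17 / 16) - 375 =-95983 / 256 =-374.93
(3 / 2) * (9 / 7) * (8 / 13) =108 / 91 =1.19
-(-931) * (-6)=-5586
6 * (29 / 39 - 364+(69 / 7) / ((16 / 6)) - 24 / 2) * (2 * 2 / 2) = -4458.72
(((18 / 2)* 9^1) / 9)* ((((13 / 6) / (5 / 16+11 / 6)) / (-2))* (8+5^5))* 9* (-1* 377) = 4974965892 / 103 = 48300639.73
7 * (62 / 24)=217 / 12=18.08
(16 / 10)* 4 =32 / 5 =6.40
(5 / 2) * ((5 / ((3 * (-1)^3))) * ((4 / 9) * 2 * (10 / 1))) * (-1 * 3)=1000 / 9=111.11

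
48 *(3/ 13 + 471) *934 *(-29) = -7964584128/ 13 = -612660317.54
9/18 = 0.50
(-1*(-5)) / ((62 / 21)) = 1.69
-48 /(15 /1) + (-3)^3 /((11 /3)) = -581 /55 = -10.56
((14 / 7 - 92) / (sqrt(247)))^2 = 8100 / 247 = 32.79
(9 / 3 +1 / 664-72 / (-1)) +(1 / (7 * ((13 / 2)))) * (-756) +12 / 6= 521253 / 8632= 60.39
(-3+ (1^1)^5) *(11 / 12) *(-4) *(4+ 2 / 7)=220 / 7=31.43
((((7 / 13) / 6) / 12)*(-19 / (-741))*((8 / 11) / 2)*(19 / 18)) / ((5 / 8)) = 266 / 2258685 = 0.00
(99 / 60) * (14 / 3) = 77 / 10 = 7.70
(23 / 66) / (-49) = -23 / 3234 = -0.01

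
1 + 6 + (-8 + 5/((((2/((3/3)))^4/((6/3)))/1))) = -3/8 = -0.38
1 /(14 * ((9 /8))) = 4 /63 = 0.06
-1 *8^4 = -4096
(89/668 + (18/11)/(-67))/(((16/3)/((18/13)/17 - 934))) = -8292320493/435207344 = -19.05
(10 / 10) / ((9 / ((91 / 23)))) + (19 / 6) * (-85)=-111253 / 414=-268.73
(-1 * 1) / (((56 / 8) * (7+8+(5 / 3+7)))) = -3 / 497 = -0.01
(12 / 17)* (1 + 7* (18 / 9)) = 180 / 17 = 10.59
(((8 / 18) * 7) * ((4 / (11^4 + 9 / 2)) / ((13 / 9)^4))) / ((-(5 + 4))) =-18144 / 836580251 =-0.00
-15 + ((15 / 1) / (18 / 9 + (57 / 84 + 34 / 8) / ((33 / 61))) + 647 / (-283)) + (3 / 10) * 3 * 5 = -11075047 / 968426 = -11.44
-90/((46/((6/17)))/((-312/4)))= 21060/391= 53.86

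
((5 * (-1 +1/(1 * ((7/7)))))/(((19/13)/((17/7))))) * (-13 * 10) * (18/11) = 0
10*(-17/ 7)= -170/ 7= -24.29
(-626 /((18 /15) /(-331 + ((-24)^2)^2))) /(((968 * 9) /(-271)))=140570796175 /26136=5378435.73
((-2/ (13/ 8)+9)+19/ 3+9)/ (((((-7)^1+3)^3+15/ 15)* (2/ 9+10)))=-901/ 25116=-0.04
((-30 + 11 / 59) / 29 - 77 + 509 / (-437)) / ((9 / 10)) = -592130210 / 6729363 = -87.99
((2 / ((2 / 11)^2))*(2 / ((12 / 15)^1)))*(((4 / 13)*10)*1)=6050 / 13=465.38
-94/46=-47/23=-2.04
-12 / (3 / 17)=-68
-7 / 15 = -0.47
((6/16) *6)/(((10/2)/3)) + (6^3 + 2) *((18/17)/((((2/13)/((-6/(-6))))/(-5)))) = -2550141/340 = -7500.41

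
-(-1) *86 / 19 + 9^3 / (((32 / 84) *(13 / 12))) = 874849 / 494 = 1770.95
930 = 930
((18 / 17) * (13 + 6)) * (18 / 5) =6156 / 85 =72.42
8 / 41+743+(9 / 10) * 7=307293 / 410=749.50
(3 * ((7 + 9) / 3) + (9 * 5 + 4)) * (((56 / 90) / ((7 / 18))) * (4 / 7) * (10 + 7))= 7072 / 7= 1010.29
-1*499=-499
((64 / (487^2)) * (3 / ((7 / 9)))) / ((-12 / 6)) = -864 / 1660183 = -0.00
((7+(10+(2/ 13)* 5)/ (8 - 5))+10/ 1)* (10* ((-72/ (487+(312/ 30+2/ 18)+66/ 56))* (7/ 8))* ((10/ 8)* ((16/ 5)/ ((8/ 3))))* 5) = -1593553500/ 8168537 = -195.08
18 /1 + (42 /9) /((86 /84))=970 /43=22.56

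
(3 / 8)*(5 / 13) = 15 / 104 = 0.14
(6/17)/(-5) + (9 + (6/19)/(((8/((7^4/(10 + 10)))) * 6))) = 502289/51680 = 9.72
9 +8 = 17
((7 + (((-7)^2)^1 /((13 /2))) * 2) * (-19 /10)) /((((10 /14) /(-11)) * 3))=215.32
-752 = -752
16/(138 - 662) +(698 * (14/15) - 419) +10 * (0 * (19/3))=456737/1965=232.44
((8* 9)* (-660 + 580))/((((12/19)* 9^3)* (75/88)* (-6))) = 2.45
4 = 4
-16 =-16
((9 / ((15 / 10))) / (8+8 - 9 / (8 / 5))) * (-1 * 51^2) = -124848 / 83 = -1504.19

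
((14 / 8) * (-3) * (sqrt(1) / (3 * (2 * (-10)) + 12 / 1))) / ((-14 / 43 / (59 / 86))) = -59 / 256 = -0.23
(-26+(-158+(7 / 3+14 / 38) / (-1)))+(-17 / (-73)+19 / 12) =-1025745 / 5548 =-184.89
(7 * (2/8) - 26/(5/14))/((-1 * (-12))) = -1421/240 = -5.92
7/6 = 1.17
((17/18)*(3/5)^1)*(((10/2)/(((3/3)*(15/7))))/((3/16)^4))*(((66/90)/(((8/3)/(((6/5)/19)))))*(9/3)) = 10723328/192375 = 55.74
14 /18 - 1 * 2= -11 /9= -1.22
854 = 854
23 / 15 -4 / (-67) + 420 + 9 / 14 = 5940859 / 14070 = 422.24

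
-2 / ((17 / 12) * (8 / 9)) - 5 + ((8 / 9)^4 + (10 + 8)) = 1342466 / 111537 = 12.04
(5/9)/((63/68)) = 340/567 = 0.60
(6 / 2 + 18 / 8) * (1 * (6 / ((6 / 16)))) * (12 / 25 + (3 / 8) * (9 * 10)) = 71883 / 25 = 2875.32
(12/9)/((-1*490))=-0.00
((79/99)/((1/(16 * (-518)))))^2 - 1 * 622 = 428694085282/9801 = 43739831.17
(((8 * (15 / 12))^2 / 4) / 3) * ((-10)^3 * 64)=-1600000 / 3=-533333.33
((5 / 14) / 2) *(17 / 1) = 85 / 28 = 3.04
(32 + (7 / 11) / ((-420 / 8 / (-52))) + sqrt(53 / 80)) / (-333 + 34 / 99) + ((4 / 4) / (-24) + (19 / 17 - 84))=-5577700961 / 67183320 - 99 *sqrt(265) / 658660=-83.02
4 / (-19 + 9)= -2 / 5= -0.40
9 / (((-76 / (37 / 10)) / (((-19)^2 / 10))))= -6327 / 400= -15.82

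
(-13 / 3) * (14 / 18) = -91 / 27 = -3.37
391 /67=5.84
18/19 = 0.95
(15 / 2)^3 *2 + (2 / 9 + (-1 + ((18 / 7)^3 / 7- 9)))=72295175 / 86436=836.40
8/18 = 4/9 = 0.44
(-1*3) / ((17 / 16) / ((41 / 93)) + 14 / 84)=-5904 / 5071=-1.16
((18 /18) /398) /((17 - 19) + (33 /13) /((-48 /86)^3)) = -29952 /197882615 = -0.00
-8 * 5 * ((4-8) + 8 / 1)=-160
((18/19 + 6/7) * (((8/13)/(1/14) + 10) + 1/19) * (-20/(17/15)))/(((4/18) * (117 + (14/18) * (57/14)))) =-8963784000/402654707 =-22.26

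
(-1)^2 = 1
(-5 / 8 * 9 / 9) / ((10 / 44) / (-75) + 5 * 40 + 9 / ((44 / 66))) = -825 / 281816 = -0.00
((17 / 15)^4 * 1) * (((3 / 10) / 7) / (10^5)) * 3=83521 / 39375000000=0.00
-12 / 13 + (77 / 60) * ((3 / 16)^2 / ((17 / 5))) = -205893 / 226304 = -0.91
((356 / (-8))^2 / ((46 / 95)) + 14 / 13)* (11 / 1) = 107635121 / 2392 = 44997.96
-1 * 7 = -7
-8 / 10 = -4 / 5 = -0.80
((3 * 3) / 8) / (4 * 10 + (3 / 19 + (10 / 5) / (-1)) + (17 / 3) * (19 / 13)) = 6669 / 275296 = 0.02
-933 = -933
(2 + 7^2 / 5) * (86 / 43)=118 / 5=23.60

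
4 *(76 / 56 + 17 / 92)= 993 / 161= 6.17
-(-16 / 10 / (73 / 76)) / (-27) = -608 / 9855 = -0.06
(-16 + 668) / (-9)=-652 / 9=-72.44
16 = 16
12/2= 6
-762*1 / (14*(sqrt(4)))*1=-381 / 14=-27.21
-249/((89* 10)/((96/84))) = -996/3115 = -0.32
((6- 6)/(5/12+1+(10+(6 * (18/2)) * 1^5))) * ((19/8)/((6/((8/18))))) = 0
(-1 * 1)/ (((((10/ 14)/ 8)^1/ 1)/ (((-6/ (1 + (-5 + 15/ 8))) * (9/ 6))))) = -4032/ 85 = -47.44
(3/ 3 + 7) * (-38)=-304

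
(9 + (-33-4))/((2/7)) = -98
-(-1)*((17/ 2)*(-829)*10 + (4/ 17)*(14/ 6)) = -3593687/ 51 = -70464.45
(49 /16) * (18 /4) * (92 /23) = 55.12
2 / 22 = 1 / 11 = 0.09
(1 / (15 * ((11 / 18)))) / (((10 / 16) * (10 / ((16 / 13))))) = 384 / 17875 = 0.02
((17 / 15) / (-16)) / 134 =-17 / 32160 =-0.00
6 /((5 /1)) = 6 /5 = 1.20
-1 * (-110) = 110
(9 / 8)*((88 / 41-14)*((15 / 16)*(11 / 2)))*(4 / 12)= -120285 / 5248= -22.92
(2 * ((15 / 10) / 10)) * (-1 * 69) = -207 / 10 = -20.70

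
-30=-30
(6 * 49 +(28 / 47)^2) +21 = 696619 / 2209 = 315.35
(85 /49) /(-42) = -85 /2058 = -0.04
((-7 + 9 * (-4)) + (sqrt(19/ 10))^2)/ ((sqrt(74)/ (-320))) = 6576 * sqrt(74)/ 37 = 1528.89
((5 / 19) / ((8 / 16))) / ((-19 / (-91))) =910 / 361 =2.52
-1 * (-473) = 473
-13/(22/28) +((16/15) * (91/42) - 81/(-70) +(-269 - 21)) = -420065/1386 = -303.08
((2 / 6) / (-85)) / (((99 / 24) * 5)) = -8 / 42075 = -0.00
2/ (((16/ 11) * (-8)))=-11/ 64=-0.17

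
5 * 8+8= 48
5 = 5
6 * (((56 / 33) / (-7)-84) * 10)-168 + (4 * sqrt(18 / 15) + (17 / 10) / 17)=-574469 / 110 + 4 * sqrt(30) / 5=-5218.06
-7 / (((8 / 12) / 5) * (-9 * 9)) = 0.65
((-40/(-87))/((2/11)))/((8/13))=715/174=4.11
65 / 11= 5.91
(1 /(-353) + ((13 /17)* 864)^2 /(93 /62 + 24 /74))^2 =14897510177035552566361 /260186707225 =57256999544.38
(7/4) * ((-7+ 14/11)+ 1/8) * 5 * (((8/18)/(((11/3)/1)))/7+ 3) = -1718105/11616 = -147.91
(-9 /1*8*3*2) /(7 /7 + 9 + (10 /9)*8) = -22.87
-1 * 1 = -1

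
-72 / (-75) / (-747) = -0.00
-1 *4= -4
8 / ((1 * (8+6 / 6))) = 8 / 9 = 0.89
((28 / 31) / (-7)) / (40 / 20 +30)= -0.00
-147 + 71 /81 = -11836 /81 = -146.12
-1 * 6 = -6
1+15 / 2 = 8.50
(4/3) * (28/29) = 112/87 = 1.29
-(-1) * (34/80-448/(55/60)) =-488.30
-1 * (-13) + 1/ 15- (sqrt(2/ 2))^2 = 181/ 15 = 12.07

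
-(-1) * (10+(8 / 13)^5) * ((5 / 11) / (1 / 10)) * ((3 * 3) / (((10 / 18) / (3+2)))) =1379097900 / 371293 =3714.31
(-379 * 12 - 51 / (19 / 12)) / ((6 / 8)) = -116032 / 19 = -6106.95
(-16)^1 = -16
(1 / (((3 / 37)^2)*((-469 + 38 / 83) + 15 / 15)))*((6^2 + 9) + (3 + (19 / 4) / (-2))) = -41473855 / 2794032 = -14.84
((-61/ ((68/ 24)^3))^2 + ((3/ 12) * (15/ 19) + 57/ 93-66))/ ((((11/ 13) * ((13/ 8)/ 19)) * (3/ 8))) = -52771180392752/ 24692733087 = -2137.11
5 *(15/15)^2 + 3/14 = 73/14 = 5.21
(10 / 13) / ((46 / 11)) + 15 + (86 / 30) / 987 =67227557 / 4426695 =15.19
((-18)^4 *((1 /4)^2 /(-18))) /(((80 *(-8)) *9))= 81 /1280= 0.06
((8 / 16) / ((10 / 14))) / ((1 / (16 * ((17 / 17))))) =56 / 5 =11.20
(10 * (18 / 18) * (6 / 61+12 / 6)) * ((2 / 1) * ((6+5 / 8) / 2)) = 8480 / 61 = 139.02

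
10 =10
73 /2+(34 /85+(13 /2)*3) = 282 /5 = 56.40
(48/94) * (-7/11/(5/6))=-0.39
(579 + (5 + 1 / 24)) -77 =12169 / 24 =507.04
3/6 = 1/2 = 0.50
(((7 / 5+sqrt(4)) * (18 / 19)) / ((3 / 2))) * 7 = 1428 / 95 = 15.03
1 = 1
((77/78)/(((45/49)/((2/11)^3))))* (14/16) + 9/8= 1920799/1698840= 1.13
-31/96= -0.32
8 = 8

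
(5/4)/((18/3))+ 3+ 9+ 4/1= 389/24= 16.21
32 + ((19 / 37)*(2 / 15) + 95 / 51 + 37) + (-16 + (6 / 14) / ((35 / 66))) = 5153830 / 92463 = 55.74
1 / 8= 0.12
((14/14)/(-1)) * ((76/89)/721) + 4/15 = 255536/962535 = 0.27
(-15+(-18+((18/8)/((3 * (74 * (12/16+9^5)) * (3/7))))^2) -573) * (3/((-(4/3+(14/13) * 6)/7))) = 16847426298006304637/10319309136139456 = 1632.61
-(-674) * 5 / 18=1685 / 9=187.22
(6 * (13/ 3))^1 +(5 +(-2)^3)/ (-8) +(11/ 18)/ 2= 1921/ 72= 26.68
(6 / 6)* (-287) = -287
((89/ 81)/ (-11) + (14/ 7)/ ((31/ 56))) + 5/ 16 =1690633/ 441936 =3.83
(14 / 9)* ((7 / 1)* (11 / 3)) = 1078 / 27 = 39.93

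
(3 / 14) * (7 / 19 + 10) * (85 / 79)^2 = 4269975 / 1660106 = 2.57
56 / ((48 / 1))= 7 / 6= 1.17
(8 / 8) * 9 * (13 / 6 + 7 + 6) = 273 / 2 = 136.50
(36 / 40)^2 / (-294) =-27 / 9800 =-0.00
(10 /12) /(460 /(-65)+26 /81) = -1755 /14228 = -0.12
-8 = -8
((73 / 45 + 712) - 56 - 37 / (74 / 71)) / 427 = 55991 / 38430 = 1.46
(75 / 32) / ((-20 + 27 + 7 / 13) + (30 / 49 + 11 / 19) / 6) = 544635 / 1797904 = 0.30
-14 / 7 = -2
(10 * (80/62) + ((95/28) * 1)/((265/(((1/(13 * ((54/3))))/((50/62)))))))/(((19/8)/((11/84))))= 38198360849/53690118300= 0.71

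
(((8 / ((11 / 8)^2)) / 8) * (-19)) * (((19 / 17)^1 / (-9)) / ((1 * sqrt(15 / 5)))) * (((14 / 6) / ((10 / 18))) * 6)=323456 * sqrt(3) / 30855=18.16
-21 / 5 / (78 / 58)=-203 / 65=-3.12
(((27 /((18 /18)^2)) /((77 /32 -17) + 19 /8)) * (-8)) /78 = 1152 /5083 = 0.23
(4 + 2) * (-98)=-588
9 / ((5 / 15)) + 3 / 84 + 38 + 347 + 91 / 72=208303 / 504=413.30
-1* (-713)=713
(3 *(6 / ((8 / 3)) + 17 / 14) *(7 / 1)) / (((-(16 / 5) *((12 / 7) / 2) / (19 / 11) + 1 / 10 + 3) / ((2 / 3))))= 64505 / 2011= 32.08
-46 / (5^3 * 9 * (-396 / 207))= 529 / 24750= 0.02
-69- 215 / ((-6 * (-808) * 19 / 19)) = -334727 / 4848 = -69.04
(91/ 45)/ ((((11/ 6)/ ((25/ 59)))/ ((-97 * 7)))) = -617890/ 1947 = -317.35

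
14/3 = 4.67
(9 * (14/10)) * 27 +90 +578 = 5041/5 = 1008.20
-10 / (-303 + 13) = 1 / 29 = 0.03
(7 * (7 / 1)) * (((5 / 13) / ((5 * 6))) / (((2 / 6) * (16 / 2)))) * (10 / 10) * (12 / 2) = 147 / 104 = 1.41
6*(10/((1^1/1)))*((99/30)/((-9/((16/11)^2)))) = -512/11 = -46.55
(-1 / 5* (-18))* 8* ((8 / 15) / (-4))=-96 / 25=-3.84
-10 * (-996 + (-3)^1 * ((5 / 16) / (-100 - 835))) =9959.99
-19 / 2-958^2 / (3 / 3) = -1835547 / 2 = -917773.50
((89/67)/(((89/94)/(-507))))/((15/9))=-142974/335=-426.79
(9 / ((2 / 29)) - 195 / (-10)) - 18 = 132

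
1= 1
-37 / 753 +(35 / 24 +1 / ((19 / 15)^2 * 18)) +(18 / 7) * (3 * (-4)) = -447748621 / 15222648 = -29.41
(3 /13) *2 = 6 /13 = 0.46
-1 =-1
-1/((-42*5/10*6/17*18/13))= 221/2268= 0.10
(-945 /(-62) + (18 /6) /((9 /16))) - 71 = -9379 /186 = -50.42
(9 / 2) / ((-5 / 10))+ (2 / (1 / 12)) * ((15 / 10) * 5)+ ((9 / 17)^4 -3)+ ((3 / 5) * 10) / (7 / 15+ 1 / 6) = 281757471 / 1586899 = 177.55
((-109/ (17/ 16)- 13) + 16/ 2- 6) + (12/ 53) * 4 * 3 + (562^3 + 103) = 159931392436/ 901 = 177504320.13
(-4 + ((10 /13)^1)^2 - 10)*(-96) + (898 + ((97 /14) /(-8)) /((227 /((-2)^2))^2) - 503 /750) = 99874497795829 /45719105250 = 2184.52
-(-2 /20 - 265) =2651 /10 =265.10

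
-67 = -67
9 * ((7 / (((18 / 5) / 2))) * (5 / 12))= 175 / 12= 14.58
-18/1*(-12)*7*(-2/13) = -3024/13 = -232.62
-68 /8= -17 /2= -8.50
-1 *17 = -17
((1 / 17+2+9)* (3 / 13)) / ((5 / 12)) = 6768 / 1105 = 6.12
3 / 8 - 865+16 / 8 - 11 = -6989 / 8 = -873.62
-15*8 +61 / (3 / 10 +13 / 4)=-7300 / 71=-102.82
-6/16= -3/8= -0.38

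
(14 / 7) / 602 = 1 / 301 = 0.00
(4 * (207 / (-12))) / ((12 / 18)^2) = -621 / 4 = -155.25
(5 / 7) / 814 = 5 / 5698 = 0.00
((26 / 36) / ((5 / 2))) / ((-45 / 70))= -182 / 405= -0.45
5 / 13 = 0.38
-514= -514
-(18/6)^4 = -81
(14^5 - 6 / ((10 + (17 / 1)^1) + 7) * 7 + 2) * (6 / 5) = 645389.72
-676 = -676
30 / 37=0.81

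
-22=-22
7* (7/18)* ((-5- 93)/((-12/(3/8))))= 2401/288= 8.34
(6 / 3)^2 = 4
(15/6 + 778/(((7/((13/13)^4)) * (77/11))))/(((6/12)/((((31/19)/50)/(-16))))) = -55831/744800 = -0.07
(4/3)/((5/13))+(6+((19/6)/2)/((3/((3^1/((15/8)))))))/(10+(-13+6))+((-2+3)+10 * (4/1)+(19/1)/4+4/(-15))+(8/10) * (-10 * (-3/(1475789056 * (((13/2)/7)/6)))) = 118473249137/2312508744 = 51.23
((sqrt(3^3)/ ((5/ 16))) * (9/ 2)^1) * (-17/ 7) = -3672 * sqrt(3)/ 35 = -181.72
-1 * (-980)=980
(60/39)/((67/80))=1600/871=1.84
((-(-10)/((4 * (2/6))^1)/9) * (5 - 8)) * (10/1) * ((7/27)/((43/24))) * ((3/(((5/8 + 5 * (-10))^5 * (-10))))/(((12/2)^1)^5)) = -28672/60285304337158125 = -0.00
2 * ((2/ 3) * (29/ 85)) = 0.45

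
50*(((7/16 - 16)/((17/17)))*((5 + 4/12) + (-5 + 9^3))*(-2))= 1135025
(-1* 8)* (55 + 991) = -8368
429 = 429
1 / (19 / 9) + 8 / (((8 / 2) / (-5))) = -9.53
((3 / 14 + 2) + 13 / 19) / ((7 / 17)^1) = 13107 / 1862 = 7.04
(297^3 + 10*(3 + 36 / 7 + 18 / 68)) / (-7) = -3117580692 / 833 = -3742593.87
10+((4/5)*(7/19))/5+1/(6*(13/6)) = 62589/6175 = 10.14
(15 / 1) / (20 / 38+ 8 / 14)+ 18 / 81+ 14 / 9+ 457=620789 / 1314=472.44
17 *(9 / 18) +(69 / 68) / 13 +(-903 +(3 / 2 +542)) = -310215 / 884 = -350.92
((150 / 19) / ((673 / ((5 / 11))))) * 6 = 4500 / 140657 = 0.03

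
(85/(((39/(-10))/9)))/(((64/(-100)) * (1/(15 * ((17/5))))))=15631.01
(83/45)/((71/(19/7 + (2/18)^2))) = 128318/1811565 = 0.07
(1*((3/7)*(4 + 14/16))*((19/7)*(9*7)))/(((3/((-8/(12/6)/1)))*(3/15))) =-33345/14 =-2381.79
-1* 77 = -77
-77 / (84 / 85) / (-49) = 935 / 588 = 1.59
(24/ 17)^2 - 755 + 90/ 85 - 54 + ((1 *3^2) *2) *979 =4859839/ 289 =16816.05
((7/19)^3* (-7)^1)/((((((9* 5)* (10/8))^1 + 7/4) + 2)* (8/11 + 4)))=-26411/21400080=-0.00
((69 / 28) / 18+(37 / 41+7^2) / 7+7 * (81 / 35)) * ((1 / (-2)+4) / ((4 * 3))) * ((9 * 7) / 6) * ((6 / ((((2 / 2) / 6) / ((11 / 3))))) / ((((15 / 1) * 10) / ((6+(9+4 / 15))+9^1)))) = 5662798141 / 3690000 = 1534.63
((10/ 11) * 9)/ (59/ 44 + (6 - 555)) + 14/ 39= 323318/ 939783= 0.34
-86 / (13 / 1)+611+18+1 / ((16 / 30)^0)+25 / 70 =113521 / 182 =623.74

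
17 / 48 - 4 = -175 / 48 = -3.65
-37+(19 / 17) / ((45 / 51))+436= 6004 / 15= 400.27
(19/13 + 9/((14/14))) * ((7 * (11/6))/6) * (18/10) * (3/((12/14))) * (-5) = -9163/13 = -704.85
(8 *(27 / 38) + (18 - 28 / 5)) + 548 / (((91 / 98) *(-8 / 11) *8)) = -823483 / 9880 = -83.35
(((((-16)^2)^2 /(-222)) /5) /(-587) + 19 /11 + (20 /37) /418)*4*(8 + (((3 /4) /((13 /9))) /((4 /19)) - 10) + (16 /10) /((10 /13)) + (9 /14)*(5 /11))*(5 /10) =141552431327479 /13631430813000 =10.38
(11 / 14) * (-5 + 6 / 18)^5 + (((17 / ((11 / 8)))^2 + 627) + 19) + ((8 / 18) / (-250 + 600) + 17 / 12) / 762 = -4914885445963 / 5227853400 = -940.13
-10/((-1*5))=2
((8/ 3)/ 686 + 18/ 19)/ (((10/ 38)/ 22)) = 409156/ 5145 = 79.52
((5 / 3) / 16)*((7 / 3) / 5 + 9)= 0.99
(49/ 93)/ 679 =0.00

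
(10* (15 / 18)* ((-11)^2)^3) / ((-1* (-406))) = 44289025 / 1218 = 36362.09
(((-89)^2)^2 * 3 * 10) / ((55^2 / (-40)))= -3011627568 / 121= -24889484.03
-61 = -61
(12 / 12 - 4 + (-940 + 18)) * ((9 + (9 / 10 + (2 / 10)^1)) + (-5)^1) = -9435 / 2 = -4717.50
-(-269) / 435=0.62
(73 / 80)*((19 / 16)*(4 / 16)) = 1387 / 5120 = 0.27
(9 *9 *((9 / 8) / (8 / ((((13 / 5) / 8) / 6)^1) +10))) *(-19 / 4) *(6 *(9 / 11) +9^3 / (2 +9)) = -195.38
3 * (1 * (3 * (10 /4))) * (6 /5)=27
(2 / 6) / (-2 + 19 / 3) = 1 / 13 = 0.08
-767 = -767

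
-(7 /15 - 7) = 98 /15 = 6.53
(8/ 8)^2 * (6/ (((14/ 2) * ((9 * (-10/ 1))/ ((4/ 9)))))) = -4/ 945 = -0.00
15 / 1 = 15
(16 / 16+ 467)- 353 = 115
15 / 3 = 5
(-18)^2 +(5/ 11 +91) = 415.45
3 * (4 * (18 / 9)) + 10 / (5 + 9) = 173 / 7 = 24.71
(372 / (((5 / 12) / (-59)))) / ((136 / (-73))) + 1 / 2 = 4806697 / 170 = 28274.69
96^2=9216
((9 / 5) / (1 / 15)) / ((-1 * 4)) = -27 / 4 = -6.75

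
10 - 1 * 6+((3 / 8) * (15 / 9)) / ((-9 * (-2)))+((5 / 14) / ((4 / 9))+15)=19997 / 1008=19.84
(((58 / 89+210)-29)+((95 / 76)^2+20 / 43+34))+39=15716987 / 61232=256.68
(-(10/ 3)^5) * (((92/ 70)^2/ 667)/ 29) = -368000/ 10013787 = -0.04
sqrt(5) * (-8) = -8 * sqrt(5) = -17.89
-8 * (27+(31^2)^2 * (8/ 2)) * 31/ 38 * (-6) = 2748418584/ 19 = 144653609.68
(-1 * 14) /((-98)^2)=-0.00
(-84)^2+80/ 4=7076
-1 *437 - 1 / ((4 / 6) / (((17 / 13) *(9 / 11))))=-125441 / 286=-438.60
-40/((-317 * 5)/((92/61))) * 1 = 736/19337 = 0.04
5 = 5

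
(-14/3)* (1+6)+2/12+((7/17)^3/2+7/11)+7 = -1341819/54043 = -24.83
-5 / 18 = -0.28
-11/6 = -1.83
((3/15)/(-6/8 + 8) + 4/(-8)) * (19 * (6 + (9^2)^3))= -1383356541/290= -4770194.97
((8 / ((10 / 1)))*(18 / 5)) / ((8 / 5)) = 9 / 5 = 1.80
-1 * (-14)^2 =-196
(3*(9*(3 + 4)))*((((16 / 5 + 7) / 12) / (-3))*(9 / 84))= -459 / 80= -5.74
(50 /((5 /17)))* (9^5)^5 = 122042657907614940090942330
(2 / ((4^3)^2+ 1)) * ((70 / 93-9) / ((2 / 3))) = -767 / 127007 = -0.01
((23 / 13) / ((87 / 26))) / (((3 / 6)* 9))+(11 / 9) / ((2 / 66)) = 40.45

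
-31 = -31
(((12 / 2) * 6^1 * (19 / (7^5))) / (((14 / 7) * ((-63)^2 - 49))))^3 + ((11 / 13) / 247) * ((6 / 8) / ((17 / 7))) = 2064385513652090636389857 / 1951317957293710341766976000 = 0.00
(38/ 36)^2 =361/ 324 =1.11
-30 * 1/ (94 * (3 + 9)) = -5/ 188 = -0.03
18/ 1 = 18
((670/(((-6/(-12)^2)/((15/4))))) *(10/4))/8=-75375/4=-18843.75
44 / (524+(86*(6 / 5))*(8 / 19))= 0.08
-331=-331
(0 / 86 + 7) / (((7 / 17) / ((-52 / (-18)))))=442 / 9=49.11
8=8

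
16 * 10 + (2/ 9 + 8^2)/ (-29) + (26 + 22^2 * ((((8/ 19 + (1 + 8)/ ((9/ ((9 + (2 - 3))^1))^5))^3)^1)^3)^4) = 10093273961345728487204068125774530117608471759938369411079165695438220933825156951778869124522112759387952831499421042410725005483705259212897375361941448459387681076566329971203278390616083501166670619836436840032/ 80993280827403273055997790135587536692583558087553439971943867893452599473455455438593857533813913565446657755131712891971749645446313638360817197206443455219121034727412046192822506989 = 124618657970585251004724400000.00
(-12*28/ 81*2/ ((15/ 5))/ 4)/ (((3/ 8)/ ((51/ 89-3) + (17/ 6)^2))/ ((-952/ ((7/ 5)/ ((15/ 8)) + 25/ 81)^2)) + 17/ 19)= -68163723600000/ 88207923643621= -0.77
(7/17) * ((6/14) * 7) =21/17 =1.24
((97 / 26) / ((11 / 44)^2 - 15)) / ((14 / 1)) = -388 / 21749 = -0.02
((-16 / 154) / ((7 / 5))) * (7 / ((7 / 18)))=-720 / 539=-1.34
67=67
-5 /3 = -1.67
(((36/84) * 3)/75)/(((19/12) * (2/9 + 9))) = 324/275975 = 0.00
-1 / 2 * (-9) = 4.50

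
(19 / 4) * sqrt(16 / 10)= 19 * sqrt(10) / 10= 6.01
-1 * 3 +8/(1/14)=109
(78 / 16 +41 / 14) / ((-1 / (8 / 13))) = -437 / 91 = -4.80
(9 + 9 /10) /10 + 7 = 799 /100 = 7.99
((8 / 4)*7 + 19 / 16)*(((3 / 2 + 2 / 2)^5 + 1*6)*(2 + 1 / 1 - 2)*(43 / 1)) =34659333 / 512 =67694.01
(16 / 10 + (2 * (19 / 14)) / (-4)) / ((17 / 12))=387 / 595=0.65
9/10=0.90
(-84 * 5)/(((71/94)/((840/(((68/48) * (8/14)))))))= -696427200/1207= -576990.22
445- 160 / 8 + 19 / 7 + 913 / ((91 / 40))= 75442 / 91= 829.03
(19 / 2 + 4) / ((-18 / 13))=-39 / 4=-9.75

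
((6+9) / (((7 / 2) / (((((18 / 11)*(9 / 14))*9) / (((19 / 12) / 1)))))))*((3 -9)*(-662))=1042411680 / 10241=101788.08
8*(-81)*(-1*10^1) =6480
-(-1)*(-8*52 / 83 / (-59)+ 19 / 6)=95539 / 29382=3.25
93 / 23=4.04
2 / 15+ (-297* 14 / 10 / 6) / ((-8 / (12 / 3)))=2087 / 60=34.78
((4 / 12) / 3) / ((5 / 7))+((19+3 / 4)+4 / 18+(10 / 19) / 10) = 69017 / 3420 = 20.18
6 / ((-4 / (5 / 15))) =-1 / 2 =-0.50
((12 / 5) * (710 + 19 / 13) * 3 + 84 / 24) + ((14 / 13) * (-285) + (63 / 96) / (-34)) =26215799 / 5440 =4819.08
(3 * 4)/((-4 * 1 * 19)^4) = 3/8340544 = 0.00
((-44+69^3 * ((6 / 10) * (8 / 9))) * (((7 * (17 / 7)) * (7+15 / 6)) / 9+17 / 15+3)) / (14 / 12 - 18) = -1740222548 / 7575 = -229732.35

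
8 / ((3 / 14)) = 112 / 3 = 37.33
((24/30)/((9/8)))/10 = 16/225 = 0.07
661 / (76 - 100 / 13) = 8593 / 888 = 9.68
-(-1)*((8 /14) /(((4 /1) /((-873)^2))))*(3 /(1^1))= 2286387 /7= 326626.71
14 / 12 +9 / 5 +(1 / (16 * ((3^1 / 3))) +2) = 1207 / 240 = 5.03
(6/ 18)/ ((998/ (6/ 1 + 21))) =9/ 998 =0.01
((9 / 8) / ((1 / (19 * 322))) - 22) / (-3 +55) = 2111 / 16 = 131.94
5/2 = 2.50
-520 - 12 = -532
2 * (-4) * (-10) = 80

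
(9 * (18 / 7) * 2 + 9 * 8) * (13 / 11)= 10764 / 77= 139.79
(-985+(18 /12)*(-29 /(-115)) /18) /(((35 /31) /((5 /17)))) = -42137401 /164220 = -256.59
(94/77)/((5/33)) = 8.06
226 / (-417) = -226 / 417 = -0.54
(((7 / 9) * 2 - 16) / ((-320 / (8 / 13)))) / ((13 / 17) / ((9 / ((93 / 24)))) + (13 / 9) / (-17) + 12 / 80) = 170 / 2413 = 0.07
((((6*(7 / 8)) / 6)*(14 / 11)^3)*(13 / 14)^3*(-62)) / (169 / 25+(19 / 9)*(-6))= 35756175 / 2358532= 15.16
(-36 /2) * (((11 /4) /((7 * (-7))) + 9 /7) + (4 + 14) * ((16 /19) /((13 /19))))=-536229 /1274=-420.90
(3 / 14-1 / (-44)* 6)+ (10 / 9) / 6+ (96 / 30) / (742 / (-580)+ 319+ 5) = 106187458 / 194571531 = 0.55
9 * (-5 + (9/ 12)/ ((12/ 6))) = -41.62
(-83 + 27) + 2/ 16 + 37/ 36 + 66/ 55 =-19313/ 360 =-53.65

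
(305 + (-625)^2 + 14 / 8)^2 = 152827633158.06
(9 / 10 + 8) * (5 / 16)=89 / 32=2.78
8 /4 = 2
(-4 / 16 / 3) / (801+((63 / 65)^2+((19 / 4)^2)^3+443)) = -4326400 / 660939811947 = -0.00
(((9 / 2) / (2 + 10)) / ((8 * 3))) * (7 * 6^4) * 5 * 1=2835 / 4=708.75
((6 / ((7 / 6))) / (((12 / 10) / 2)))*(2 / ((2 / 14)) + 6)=171.43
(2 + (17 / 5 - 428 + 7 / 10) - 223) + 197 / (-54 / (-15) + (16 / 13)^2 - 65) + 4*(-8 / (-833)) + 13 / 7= -38918258333 / 60217570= -646.29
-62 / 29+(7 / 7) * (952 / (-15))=-28538 / 435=-65.60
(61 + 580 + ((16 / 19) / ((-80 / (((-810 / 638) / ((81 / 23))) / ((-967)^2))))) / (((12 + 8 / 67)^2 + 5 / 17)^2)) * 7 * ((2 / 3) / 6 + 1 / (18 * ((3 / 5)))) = 914.02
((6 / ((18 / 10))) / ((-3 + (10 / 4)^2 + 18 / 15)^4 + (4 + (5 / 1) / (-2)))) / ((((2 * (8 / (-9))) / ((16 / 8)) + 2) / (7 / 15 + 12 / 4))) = 1664000 / 62982241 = 0.03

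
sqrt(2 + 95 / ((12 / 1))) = sqrt(357) / 6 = 3.15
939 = 939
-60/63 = -0.95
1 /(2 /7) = 7 /2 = 3.50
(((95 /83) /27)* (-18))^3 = -0.44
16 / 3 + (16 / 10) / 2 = 92 / 15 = 6.13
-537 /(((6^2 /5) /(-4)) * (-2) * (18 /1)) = -895 /108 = -8.29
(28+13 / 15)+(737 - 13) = 11293 / 15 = 752.87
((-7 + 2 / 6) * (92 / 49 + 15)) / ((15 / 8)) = -26464 / 441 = -60.01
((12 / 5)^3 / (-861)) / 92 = -144 / 825125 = -0.00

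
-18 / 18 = -1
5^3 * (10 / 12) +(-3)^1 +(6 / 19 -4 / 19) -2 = 11317 / 114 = 99.27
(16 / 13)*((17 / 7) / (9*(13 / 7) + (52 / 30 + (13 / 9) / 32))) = 391680 / 2423291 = 0.16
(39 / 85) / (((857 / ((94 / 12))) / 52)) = 15886 / 72845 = 0.22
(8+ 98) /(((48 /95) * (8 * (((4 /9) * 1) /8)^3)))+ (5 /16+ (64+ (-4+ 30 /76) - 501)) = 46359341 /304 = 152497.83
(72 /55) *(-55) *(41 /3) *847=-833448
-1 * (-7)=7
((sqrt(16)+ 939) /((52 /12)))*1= 2829 /13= 217.62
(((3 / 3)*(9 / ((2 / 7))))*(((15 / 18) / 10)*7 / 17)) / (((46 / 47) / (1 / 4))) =6909 / 25024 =0.28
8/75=0.11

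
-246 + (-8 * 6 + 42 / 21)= -292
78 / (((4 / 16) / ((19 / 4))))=1482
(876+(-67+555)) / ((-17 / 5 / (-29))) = 197780 / 17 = 11634.12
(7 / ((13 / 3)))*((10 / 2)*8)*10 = 8400 / 13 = 646.15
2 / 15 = 0.13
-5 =-5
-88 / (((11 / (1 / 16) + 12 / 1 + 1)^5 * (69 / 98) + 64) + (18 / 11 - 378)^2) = -21296 / 41091099712937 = -0.00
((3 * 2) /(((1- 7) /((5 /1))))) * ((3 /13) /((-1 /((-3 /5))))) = -9 /13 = -0.69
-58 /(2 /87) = -2523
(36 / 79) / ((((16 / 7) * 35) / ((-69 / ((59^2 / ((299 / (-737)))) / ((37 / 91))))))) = 528471 / 28374396820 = 0.00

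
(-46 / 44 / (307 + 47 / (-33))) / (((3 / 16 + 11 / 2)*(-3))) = 46 / 229411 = 0.00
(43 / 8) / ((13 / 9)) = 387 / 104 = 3.72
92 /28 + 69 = 506 /7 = 72.29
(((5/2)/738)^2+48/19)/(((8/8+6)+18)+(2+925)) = 104572123/39406082688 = 0.00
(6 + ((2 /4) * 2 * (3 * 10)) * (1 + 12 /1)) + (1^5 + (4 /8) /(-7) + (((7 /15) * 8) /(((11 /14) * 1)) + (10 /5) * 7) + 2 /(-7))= 959561 /2310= 415.39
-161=-161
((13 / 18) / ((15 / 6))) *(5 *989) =12857 / 9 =1428.56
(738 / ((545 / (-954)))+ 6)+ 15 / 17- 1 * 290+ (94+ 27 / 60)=-54867559 / 37060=-1480.51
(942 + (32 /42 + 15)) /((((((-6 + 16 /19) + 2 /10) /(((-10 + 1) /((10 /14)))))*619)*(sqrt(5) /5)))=382147*sqrt(5) /97183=8.79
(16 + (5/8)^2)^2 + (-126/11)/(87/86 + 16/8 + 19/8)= 22251936559/83488768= 266.53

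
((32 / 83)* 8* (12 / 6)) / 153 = 512 / 12699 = 0.04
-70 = -70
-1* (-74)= 74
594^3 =209584584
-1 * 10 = -10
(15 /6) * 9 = 45 /2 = 22.50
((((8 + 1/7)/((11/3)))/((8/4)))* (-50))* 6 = -25650/77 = -333.12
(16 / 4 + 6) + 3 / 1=13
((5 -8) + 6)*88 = 264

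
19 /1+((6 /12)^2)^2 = 305 /16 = 19.06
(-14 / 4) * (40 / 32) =-35 / 8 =-4.38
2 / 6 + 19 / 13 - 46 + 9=-1373 / 39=-35.21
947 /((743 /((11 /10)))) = 10417 /7430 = 1.40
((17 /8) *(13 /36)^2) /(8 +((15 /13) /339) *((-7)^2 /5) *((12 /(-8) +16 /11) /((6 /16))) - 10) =-46424807 /335750400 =-0.14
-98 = -98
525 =525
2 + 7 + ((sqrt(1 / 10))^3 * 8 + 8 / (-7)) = 2 * sqrt(10) / 25 + 55 / 7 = 8.11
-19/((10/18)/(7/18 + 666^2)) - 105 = -30339467/2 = -15169733.50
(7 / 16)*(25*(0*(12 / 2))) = 0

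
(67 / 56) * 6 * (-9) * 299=-540891 / 28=-19317.54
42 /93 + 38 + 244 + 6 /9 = 283.12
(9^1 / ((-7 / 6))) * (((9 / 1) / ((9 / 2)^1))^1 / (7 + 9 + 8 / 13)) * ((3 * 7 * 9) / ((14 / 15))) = -5265 / 28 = -188.04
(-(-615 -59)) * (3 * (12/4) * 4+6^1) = 28308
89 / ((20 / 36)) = 801 / 5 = 160.20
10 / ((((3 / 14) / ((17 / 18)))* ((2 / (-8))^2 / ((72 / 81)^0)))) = 19040 / 27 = 705.19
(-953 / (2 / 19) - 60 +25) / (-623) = 18177 / 1246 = 14.59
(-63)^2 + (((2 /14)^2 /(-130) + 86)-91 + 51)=25575549 /6370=4015.00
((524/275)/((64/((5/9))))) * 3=131/2640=0.05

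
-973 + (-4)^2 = -957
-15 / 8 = -1.88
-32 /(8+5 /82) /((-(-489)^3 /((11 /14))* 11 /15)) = -0.00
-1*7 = -7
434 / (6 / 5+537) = 2170 / 2691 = 0.81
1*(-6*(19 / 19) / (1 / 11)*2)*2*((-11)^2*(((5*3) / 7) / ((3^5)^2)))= -53240 / 45927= -1.16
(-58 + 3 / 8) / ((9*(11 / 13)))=-5993 / 792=-7.57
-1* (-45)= 45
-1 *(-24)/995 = 24/995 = 0.02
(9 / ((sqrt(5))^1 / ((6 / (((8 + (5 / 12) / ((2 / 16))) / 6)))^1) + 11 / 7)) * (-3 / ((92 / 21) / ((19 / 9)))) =-67191201 / 6486713 + 26921727 * sqrt(5) / 12973426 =-5.72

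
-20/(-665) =4/133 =0.03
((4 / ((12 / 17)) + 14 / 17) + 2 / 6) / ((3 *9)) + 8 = 3788 / 459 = 8.25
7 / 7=1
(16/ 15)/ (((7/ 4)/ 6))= 128/ 35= 3.66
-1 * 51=-51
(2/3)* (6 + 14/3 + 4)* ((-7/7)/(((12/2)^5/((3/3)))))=-11/8748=-0.00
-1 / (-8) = 1 / 8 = 0.12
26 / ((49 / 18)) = 468 / 49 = 9.55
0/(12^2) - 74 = -74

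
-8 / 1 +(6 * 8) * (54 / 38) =60.21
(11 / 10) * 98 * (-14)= -7546 / 5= -1509.20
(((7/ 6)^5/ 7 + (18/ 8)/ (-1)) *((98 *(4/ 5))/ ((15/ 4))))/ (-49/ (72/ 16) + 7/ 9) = 21133/ 5265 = 4.01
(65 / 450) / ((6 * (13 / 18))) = 1 / 30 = 0.03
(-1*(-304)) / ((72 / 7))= 266 / 9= 29.56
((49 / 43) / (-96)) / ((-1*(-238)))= -7 / 140352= -0.00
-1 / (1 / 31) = -31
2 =2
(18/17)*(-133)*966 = -2312604/17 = -136035.53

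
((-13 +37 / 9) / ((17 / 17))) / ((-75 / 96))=512 / 45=11.38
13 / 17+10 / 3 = 209 / 51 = 4.10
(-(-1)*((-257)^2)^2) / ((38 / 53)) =231210931253 / 38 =6084498190.87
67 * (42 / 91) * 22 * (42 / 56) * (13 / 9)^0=6633 / 13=510.23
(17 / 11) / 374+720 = 720.00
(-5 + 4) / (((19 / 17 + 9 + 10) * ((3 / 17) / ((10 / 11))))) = -1445 / 5643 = -0.26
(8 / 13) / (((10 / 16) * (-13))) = -64 / 845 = -0.08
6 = 6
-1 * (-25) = 25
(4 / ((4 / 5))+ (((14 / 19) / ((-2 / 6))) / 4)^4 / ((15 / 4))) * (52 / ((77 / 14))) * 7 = 2383640714 / 7167655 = 332.56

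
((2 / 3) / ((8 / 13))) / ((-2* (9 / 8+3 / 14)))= -91 / 225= -0.40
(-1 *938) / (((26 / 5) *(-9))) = 2345 / 117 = 20.04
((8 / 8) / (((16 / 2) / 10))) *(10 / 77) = 25 / 154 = 0.16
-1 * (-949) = 949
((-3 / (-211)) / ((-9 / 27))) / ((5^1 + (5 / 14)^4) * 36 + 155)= -0.00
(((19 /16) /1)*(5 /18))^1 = 0.33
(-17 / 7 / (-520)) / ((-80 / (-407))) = 6919 / 291200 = 0.02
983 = 983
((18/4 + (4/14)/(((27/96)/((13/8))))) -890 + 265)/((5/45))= -77975/14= -5569.64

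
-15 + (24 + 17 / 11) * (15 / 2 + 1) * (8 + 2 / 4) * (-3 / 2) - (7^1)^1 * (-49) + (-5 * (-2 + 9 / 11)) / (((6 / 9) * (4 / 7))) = -106699 / 44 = -2424.98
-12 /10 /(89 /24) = -144 /445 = -0.32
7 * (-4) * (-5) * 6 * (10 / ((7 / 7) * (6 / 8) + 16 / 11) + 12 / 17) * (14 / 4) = 15411.38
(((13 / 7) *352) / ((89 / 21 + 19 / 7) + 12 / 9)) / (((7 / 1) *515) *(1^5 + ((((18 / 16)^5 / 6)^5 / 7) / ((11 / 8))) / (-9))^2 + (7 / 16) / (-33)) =10212608066259016866677798689813206670600742627180544 / 466614049345651983215875242078900616110034113424035377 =0.02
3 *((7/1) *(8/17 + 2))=882/17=51.88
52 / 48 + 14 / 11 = 311 / 132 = 2.36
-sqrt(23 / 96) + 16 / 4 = 4 - sqrt(138) / 24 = 3.51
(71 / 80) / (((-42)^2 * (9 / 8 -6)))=-71 / 687960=-0.00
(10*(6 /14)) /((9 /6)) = 20 /7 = 2.86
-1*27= -27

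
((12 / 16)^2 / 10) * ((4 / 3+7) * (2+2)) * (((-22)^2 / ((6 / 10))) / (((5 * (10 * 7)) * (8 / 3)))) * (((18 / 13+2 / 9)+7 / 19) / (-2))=-531311 / 331968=-1.60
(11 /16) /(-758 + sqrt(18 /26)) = -54197 /59754584 -33 * sqrt(13) /119509168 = -0.00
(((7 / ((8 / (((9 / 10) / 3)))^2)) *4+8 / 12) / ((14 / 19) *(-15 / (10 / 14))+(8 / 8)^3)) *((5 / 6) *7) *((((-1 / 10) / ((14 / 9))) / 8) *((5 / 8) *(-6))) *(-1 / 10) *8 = 193173 / 28160000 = 0.01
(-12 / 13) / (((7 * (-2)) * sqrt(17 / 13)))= 6 * sqrt(221) / 1547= 0.06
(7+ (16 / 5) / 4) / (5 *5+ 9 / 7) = 273 / 920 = 0.30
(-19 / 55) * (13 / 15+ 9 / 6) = -1349 / 1650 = -0.82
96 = 96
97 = 97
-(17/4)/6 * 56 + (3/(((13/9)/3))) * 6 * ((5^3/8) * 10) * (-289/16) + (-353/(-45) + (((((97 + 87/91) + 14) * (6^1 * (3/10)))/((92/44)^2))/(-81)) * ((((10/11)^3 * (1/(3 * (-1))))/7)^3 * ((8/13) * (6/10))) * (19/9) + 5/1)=-5721231593111543612354761/54211114316022824160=-105536.14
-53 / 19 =-2.79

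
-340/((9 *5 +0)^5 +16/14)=-2380/1291696883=-0.00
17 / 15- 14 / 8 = -0.62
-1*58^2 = -3364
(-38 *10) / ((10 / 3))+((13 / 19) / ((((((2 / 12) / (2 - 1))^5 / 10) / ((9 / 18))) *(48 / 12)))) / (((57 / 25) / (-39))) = -41108154 / 361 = -113873.00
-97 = -97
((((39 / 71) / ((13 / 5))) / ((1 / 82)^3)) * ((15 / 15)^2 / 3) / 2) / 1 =19414.37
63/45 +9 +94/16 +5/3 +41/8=346/15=23.07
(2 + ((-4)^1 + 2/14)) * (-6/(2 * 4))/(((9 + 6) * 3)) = 13/420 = 0.03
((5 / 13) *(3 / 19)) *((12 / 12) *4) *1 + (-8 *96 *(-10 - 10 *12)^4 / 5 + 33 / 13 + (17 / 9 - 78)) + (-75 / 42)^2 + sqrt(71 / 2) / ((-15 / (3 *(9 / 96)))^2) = -43869696070.14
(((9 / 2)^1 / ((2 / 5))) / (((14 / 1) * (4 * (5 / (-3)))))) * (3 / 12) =-27 / 896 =-0.03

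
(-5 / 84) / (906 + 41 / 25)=-0.00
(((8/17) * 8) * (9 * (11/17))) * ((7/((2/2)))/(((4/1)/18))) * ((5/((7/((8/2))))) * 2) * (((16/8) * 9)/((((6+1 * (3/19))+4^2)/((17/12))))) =32503680/7157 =4541.52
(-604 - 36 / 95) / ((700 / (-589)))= 444974 / 875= 508.54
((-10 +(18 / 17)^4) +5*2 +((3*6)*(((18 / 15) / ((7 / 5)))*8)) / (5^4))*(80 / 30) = 1417152384 / 365404375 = 3.88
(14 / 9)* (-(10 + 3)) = -20.22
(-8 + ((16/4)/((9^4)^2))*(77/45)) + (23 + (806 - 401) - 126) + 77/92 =52543903848961/178213424940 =294.84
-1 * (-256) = 256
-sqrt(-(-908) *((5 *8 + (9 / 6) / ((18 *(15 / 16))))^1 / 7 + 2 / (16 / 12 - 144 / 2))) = -sqrt(160247265430) / 5565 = -71.93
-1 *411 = -411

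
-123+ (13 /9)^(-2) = -20706 /169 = -122.52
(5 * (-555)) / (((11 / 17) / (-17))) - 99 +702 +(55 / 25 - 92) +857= 4085236 / 55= 74277.02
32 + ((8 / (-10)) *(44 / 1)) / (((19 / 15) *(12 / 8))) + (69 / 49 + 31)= 42716 / 931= 45.88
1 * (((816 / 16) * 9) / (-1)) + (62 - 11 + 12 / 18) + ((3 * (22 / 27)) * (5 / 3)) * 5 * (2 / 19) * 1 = -405.19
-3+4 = 1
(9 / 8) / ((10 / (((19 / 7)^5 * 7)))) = 22284891 / 192080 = 116.02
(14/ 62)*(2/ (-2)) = -7/ 31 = -0.23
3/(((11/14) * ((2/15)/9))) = 257.73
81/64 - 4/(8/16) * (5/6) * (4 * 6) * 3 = -30639/64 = -478.73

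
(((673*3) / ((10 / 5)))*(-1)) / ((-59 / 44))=752.85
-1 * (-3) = 3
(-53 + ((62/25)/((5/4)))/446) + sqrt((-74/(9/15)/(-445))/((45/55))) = -52.41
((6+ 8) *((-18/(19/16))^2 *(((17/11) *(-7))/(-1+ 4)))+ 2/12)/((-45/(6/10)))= 276365437/1786950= 154.66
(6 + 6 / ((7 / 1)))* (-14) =-96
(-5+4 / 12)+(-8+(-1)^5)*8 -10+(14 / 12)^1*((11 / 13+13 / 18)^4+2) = -1390111198169 / 17989317216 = -77.27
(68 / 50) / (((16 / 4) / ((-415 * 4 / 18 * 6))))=-188.13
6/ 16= 3/ 8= 0.38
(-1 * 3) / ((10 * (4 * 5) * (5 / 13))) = -39 / 1000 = -0.04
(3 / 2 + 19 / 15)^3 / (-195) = -571787 / 5265000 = -0.11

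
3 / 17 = 0.18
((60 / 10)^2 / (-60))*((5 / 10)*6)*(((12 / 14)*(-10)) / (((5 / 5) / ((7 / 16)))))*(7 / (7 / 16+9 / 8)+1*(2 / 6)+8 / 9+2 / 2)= 45.24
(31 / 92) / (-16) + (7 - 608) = -601.02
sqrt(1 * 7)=sqrt(7)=2.65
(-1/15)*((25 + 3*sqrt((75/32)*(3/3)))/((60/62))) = -2.04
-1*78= -78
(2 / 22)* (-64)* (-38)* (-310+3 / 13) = -9793664 / 143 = -68487.16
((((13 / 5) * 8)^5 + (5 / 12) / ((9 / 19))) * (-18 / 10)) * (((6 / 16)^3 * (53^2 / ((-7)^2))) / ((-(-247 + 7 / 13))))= -47982806000880439 / 558208000000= -85958.65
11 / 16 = 0.69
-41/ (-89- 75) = 1/ 4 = 0.25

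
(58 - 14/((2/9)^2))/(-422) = 451/844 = 0.53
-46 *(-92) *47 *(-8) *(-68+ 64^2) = -6409482496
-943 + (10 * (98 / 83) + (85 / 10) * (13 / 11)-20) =-1718535 / 1826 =-941.15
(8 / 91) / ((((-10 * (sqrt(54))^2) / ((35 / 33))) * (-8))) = 1 / 46332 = 0.00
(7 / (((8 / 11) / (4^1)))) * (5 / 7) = 55 / 2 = 27.50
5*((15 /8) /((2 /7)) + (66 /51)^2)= 190445 /4624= 41.19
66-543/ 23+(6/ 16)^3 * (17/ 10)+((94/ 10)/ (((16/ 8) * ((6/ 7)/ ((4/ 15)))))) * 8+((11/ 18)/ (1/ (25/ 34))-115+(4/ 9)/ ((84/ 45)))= -37920680449/ 630604800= -60.13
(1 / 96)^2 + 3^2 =9.00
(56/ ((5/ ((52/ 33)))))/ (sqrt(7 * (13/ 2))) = 32 * sqrt(182)/ 165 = 2.62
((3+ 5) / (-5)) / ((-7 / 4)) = 0.91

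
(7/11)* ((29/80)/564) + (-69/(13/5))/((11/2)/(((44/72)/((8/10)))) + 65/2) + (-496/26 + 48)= 72375422723/2561507520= 28.26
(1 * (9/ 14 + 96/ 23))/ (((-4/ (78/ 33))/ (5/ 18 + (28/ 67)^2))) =-22336327/ 17345496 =-1.29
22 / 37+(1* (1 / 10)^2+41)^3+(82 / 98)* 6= 125055404891713 / 1813000000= 68977.06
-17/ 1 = -17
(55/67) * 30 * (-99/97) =-163350/6499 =-25.13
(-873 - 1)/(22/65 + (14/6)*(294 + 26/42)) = -511290/402353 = -1.27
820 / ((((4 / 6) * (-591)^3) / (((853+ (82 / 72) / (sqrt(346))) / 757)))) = -349730 / 52087926249 - 8405 * sqrt(346) / 324403604678772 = -0.00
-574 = -574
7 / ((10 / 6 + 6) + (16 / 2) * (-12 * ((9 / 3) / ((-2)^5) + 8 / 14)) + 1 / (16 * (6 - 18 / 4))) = -1176 / 6409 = -0.18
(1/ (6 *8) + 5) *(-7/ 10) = -1687/ 480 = -3.51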